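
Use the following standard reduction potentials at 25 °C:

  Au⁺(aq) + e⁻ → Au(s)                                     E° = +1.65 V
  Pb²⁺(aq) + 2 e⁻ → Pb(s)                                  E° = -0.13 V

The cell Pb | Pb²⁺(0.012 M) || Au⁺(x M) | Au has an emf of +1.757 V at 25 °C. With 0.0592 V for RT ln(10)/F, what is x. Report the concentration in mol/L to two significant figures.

0.045 M

Au⁺/Au is the cathode, Pb²⁺/Pb the anode: E°cell = +1.78 V, n = 2.
Overall reaction: 2 Au⁺(aq) + Pb(s) → 2 Au(s) + Pb²⁺(aq); Q = [Pb²⁺]^1/[Au⁺]^2.
From E = E° − (0.0592/n) log Q: log Q = (E° − E)·n/0.0592 = (+1.78 − (+1.757))·2/0.0592 = 0.7770.
So 2·log[Au⁺] = 1·log(0.012) − log Q = -1.9208 − (0.7770) = -2.6978; log[Au⁺] = -2.6978 / 2 = -1.3489; [Au⁺] = 10^(-1.3489) ≈ 0.045 M.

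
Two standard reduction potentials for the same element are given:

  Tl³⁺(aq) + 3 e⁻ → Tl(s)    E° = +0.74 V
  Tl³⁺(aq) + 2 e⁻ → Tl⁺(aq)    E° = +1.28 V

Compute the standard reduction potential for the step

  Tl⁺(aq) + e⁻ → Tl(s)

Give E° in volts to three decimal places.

Sequential free energies add, so n₃E°₃ = n₁E°₁ + n₂E°₂.
With n₃ = 3, and the known step contributing 2×(+1.28) V, the unknown satisfies 1·E° = 3×(+0.74) − 2×(+1.28) = -0.340.
E° = -0.340 / 1 = -0.340 V.

-0.340 V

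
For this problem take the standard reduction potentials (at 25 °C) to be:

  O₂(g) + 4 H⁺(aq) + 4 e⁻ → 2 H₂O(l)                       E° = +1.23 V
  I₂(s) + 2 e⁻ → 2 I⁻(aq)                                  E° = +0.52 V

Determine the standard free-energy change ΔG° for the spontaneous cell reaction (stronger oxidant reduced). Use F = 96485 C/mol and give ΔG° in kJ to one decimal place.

-274.0 kJ

O₂/H₂O (E° = +1.23 V) is the cathode; I₂/I⁻ (E° = +0.52 V) is the anode, so E°cell = +0.71 V.
Balancing electrons gives n = 4 (lcm of 4 and 2).
ΔG° = −nFE° = −(4)(96485)(+0.71) = -274,017 J = -274.0 kJ.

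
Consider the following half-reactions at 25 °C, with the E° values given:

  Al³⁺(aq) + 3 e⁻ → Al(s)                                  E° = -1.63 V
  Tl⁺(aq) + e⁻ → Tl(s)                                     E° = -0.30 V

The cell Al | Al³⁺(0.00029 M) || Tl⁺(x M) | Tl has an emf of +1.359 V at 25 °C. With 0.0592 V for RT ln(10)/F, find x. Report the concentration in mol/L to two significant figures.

Tl⁺/Tl is the cathode, Al³⁺/Al the anode: E°cell = +1.33 V, n = 3.
Overall reaction: 3 Tl⁺(aq) + Al(s) → 3 Tl(s) + Al³⁺(aq); Q = [Al³⁺]^1/[Tl⁺]^3.
From E = E° − (0.0592/n) log Q: log Q = (E° − E)·n/0.0592 = (+1.33 − (+1.359))·3/0.0592 = -1.4696.
So 3·log[Tl⁺] = 1·log(0.00029) − log Q = -3.5376 − (-1.4696) = -2.0680; log[Tl⁺] = -2.0680 / 3 = -0.6893; [Tl⁺] = 10^(-0.6893) ≈ 0.20 M.

0.20 M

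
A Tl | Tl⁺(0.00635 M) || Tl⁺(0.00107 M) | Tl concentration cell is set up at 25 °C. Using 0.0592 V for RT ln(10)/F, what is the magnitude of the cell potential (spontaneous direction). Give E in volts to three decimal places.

For a concentration cell E°cell = 0. The 0.00635 M side is the cathode (reduction is favoured where [Tl⁺] is higher).
With n = 1, E = −(0.0592/1) log([Tl⁺]ₐₙ/[Tl⁺]꜀ₐₜ) = −(0.0592/1) log(0.00107/0.00635) = −(0.0592/1)(-0.773) = +0.046 V.

+0.046 V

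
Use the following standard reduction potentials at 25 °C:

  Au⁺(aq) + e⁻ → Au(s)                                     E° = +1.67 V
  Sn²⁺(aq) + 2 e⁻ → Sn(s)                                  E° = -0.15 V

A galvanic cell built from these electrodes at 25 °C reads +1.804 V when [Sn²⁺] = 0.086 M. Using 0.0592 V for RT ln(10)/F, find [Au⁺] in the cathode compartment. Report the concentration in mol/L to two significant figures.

Au⁺/Au is the cathode, Sn²⁺/Sn the anode: E°cell = +1.82 V, n = 2.
Overall reaction: 2 Au⁺(aq) + Sn(s) → 2 Au(s) + Sn²⁺(aq); Q = [Sn²⁺]^1/[Au⁺]^2.
From E = E° − (0.0592/n) log Q: log Q = (E° − E)·n/0.0592 = (+1.82 − (+1.804))·2/0.0592 = 0.5405.
So 2·log[Au⁺] = 1·log(0.086) − log Q = -1.0655 − (0.5405) = -1.6060; log[Au⁺] = -1.6060 / 2 = -0.8030; [Au⁺] = 10^(-0.8030) ≈ 0.16 M.

0.16 M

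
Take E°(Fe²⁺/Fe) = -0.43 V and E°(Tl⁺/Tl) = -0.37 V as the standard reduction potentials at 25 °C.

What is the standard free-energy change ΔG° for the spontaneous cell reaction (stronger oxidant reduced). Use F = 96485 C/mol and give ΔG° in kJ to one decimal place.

Tl⁺/Tl (E° = -0.37 V) is the cathode; Fe²⁺/Fe (E° = -0.43 V) is the anode, so E°cell = +0.06 V.
Balancing electrons gives n = 2 (lcm of 1 and 2).
ΔG° = −nFE° = −(2)(96485)(+0.06) = -11,578 J = -11.6 kJ.

-11.6 kJ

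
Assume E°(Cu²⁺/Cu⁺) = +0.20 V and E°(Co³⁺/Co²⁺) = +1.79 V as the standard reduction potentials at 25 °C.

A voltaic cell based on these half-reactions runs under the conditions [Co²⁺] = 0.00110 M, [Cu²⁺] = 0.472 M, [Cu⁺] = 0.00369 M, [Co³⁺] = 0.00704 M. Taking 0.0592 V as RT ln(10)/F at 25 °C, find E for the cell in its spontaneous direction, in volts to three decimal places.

Co³⁺/Co²⁺ is the cathode (higher E°), Cu²⁺/Cu⁺ the anode: E°cell = +1.79 − (+0.20) = +1.59 V, n = 1.
Overall: Co³⁺(aq) + Cu⁺(aq) → Co²⁺(aq) + Cu²⁺(aq)
Q = [Co²⁺]·[Cu²⁺] / ([Co³⁺]·[Cu⁺]); log Q = 1.301.
E = E° − (0.0592/n) log Q = +1.59 − (0.0592/1)(1.301) = +1.513 V.

+1.513 V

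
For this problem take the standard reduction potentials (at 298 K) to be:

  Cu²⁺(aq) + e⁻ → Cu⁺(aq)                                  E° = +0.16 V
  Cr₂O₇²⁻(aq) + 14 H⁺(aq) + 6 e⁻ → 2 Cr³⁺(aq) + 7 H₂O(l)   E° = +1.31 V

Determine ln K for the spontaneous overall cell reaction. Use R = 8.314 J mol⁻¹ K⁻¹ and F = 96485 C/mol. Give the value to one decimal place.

268.7

Cathode: Cr₂O₇²⁻/Cr³⁺; anode: Cu²⁺/Cu⁺. E°cell = (+1.31) − (+0.16) = +1.15 V, with n = 6.
ΔG° = −nFE° = −RT ln K, so ln K = nFE°/(RT) = (6)(96485)(+1.15) / ((8.314)(298)) = 268.709.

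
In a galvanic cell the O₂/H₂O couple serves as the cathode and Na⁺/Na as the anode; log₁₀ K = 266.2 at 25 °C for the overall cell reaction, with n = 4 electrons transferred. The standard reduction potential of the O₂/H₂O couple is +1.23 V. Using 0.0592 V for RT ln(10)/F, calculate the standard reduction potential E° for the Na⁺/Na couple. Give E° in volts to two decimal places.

E°cell = (0.0592/n)·log K = (0.0592/4)(266.2) = +3.940 V.
Since O₂/H₂O is the cathode and Na⁺/Na the anode, E°cell = E°(O₂/H₂O) − E°(Na⁺/Na).
So E°(Na⁺/Na) = E°(O₂/H₂O) − E°cell = (+1.23) − (+3.940) = -2.71 V.

-2.71 V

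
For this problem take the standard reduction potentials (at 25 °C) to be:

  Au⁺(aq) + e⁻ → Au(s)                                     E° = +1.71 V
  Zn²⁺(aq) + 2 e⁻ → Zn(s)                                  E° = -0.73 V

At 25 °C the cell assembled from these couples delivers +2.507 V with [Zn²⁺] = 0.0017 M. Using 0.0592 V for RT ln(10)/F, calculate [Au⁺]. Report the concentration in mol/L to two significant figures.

Au⁺/Au is the cathode, Zn²⁺/Zn the anode: E°cell = +2.44 V, n = 2.
Overall reaction: 2 Au⁺(aq) + Zn(s) → 2 Au(s) + Zn²⁺(aq); Q = [Zn²⁺]^1/[Au⁺]^2.
From E = E° − (0.0592/n) log Q: log Q = (E° − E)·n/0.0592 = (+2.44 − (+2.507))·2/0.0592 = -2.2635.
So 2·log[Au⁺] = 1·log(0.0017) − log Q = -2.7696 − (-2.2635) = -0.5061; log[Au⁺] = -0.5061 / 2 = -0.2530; [Au⁺] = 10^(-0.2530) ≈ 0.56 M.

0.56 M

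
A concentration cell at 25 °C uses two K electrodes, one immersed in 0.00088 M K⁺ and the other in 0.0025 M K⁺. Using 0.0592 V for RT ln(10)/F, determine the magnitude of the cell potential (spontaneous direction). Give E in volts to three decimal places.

For a concentration cell E°cell = 0. The 0.0025 M side is the cathode (reduction is favoured where [K⁺] is higher).
With n = 1, E = −(0.0592/1) log([K⁺]ₐₙ/[K⁺]꜀ₐₜ) = −(0.0592/1) log(0.00088/0.0025) = −(0.0592/1)(-0.453) = +0.027 V.

+0.027 V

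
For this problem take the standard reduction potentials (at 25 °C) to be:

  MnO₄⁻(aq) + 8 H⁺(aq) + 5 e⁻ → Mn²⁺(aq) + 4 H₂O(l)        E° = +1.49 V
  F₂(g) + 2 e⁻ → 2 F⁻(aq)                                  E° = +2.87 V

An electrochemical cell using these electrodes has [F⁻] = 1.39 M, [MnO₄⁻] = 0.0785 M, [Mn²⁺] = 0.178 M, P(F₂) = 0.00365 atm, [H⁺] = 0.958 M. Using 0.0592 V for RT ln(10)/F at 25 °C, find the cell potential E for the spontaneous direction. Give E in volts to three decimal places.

+1.305 V

F₂/F⁻ is the cathode (higher E°), MnO₄⁻/Mn²⁺ the anode: E°cell = +2.87 − (+1.49) = +1.38 V, n = 10.
Overall: 5 F₂(g) + 2 Mn²⁺(aq) + 8 H₂O(l) → 10 F⁻(aq) + 2 MnO₄⁻(aq) + 16 H⁺(aq)
Q = [F⁻]^10·[MnO₄⁻]^2·[H⁺]^16 / (P(F₂)^5·[Mn²⁺]^2); log Q = 12.609.
E = E° − (0.0592/n) log Q = +1.38 − (0.0592/10)(12.609) = +1.305 V.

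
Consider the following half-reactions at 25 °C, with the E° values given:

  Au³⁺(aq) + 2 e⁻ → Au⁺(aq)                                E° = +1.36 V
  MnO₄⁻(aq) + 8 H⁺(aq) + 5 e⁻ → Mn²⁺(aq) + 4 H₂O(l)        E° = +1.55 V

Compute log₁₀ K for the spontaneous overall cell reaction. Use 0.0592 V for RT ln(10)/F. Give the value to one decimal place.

Cathode: MnO₄⁻/Mn²⁺; anode: Au³⁺/Au⁺. E°cell = +0.19 V, n = 10.
log K = nE°cell / 0.0592 = (10)(+0.19) / 0.0592 = 32.1.

32.1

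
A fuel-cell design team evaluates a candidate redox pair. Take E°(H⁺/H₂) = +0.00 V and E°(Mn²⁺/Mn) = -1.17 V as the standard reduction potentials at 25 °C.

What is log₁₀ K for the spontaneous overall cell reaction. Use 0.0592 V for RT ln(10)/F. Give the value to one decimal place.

Cathode: H⁺/H₂; anode: Mn²⁺/Mn. E°cell = +1.17 V, n = 2.
log K = nE°cell / 0.0592 = (2)(+1.17) / 0.0592 = 39.5.

39.5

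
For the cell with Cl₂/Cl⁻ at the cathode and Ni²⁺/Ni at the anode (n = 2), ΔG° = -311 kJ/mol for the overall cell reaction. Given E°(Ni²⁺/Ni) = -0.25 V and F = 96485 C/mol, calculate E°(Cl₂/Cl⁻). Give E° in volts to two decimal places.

+1.36 V

E°cell = −ΔG°/(nF) = −(-311×10³)/((2)(96485)) = +1.612 V.
Since Cl₂/Cl⁻ is the cathode and Ni²⁺/Ni the anode, E°cell = E°(Cl₂/Cl⁻) − E°(Ni²⁺/Ni).
So E°(Cl₂/Cl⁻) = E°cell + E°(Ni²⁺/Ni) = +1.612 + (-0.25) = +1.36 V.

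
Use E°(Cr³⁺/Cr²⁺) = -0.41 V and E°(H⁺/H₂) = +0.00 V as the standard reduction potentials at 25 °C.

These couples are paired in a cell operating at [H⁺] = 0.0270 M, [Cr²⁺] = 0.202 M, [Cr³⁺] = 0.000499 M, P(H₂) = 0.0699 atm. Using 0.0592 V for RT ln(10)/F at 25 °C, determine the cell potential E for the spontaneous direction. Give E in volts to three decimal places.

+0.506 V

H⁺/H₂ is the cathode (higher E°), Cr³⁺/Cr²⁺ the anode: E°cell = +0.00 − (-0.41) = +0.41 V, n = 2.
Overall: 2 H⁺(aq) + 2 Cr²⁺(aq) → H₂(g) + 2 Cr³⁺(aq)
Q = P(H₂)·[Cr³⁺]^2 / ([H⁺]^2·[Cr²⁺]^2); log Q = -3.233.
E = E° − (0.0592/n) log Q = +0.41 − (0.0592/2)(-3.233) = +0.506 V.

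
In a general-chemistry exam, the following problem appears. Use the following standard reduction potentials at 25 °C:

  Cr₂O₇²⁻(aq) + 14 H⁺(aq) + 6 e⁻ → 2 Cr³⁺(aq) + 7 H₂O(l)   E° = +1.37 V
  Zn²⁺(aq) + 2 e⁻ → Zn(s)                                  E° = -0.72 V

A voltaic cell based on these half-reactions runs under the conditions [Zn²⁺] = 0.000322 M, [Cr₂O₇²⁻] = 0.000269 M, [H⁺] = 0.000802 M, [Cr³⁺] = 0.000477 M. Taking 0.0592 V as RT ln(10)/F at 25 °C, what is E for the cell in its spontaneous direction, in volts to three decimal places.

+1.796 V

Cr₂O₇²⁻/Cr³⁺ is the cathode (higher E°), Zn²⁺/Zn the anode: E°cell = +1.37 − (-0.72) = +2.09 V, n = 6.
Overall: Cr₂O₇²⁻(aq) + 14 H⁺(aq) + 3 Zn(s) → 2 Cr³⁺(aq) + 7 H₂O(l) + 3 Zn²⁺(aq)
Q = [Cr³⁺]^2·[Zn²⁺]^3 / ([Cr₂O₇²⁻]·[H⁺]^14); log Q = 29.792.
E = E° − (0.0592/n) log Q = +2.09 − (0.0592/6)(29.792) = +1.796 V.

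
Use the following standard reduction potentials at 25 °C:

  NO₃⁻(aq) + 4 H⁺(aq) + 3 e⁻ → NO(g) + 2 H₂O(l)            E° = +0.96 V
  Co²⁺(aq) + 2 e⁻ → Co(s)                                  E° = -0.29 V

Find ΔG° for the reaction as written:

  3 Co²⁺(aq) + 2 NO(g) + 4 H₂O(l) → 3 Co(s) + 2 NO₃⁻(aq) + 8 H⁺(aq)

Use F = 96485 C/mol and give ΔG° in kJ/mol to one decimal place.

As written, Co²⁺/Co is reduced (cathode) and NO₃⁻/NO is oxidised (anode), so E°cell = (-0.29) − (+0.96) = -1.25 V.
Balancing electrons gives n = 6.
ΔG° = −nFE° = −(6)(96485)(-1.25) = 723,638 J = +723.6 kJ/mol.

+723.6 kJ/mol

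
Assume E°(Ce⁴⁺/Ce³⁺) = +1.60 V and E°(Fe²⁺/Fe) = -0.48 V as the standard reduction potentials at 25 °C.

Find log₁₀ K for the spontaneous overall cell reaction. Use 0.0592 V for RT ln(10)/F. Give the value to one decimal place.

70.3

Cathode: Ce⁴⁺/Ce³⁺; anode: Fe²⁺/Fe. E°cell = +2.08 V, n = 2.
log K = nE°cell / 0.0592 = (2)(+2.08) / 0.0592 = 70.3.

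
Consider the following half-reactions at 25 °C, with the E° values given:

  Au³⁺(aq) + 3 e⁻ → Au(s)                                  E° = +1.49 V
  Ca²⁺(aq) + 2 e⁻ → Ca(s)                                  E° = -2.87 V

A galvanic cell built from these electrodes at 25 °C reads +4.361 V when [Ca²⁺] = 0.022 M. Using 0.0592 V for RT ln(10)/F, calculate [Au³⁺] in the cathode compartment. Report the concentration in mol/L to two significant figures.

Au³⁺/Au is the cathode, Ca²⁺/Ca the anode: E°cell = +4.36 V, n = 6.
Overall reaction: 2 Au³⁺(aq) + 3 Ca(s) → 2 Au(s) + 3 Ca²⁺(aq); Q = [Ca²⁺]^3/[Au³⁺]^2.
From E = E° − (0.0592/n) log Q: log Q = (E° − E)·n/0.0592 = (+4.36 − (+4.361))·6/0.0592 = -0.1014.
So 2·log[Au³⁺] = 3·log(0.022) − log Q = -4.9727 − (-0.1014) = -4.8713; log[Au³⁺] = -4.8713 / 2 = -2.4356; [Au³⁺] = 10^(-2.4356) ≈ 0.0037 M.

0.0037 M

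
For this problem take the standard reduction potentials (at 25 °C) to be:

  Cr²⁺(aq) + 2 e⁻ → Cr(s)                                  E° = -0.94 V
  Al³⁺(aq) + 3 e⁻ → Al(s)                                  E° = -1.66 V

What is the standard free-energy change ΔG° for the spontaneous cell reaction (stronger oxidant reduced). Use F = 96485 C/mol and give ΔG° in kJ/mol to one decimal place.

Cr²⁺/Cr (E° = -0.94 V) is the cathode; Al³⁺/Al (E° = -1.66 V) is the anode, so E°cell = +0.72 V.
Balancing electrons gives n = 6 (lcm of 2 and 3).
ΔG° = −nFE° = −(6)(96485)(+0.72) = -416,815 J = -416.8 kJ/mol.

-416.8 kJ/mol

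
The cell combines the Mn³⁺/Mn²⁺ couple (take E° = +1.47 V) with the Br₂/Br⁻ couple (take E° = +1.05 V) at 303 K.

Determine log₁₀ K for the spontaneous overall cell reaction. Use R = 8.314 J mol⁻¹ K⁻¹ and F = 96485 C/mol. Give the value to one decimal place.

14.0

Cathode: Mn³⁺/Mn²⁺; anode: Br₂/Br⁻. E°cell = (+1.47) − (+1.05) = +0.42 V, with n = 2.
ΔG° = −nFE° = −RT ln K, so ln K = nFE°/(RT) = (2)(96485)(+0.42) / ((8.314)(303)) = 32.173.
log₁₀ K = 32.173 / ln 10 = 14.0.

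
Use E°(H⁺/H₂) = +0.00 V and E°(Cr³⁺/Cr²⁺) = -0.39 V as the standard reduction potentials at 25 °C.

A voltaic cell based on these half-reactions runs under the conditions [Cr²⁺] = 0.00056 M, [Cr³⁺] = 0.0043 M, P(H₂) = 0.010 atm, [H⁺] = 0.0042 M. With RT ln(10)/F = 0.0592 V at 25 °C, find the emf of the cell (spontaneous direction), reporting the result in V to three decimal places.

+0.256 V

H⁺/H₂ is the cathode (higher E°), Cr³⁺/Cr²⁺ the anode: E°cell = +0.00 − (-0.39) = +0.39 V, n = 2.
Overall: 2 H⁺(aq) + 2 Cr²⁺(aq) → H₂(g) + 2 Cr³⁺(aq)
Q = P(H₂)·[Cr³⁺]^2 / ([H⁺]^2·[Cr²⁺]^2); log Q = 4.524.
E = E° − (0.0592/n) log Q = +0.39 − (0.0592/2)(4.524) = +0.256 V.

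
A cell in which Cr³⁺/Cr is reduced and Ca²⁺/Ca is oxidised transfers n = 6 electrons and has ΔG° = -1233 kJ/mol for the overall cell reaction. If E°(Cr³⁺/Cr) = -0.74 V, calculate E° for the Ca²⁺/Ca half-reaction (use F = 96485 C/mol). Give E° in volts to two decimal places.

-2.87 V

E°cell = −ΔG°/(nF) = −(-1233×10³)/((6)(96485)) = +2.130 V.
Since Cr³⁺/Cr is the cathode and Ca²⁺/Ca the anode, E°cell = E°(Cr³⁺/Cr) − E°(Ca²⁺/Ca).
So E°(Ca²⁺/Ca) = E°(Cr³⁺/Cr) − E°cell = (-0.74) − (+2.130) = -2.87 V.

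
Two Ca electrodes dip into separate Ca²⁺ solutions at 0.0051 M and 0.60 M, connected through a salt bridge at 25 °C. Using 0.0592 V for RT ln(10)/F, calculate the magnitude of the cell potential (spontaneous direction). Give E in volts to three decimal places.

+0.061 V

For a concentration cell E°cell = 0. The 0.60 M side is the cathode (reduction is favoured where [Ca²⁺] is higher).
With n = 2, E = −(0.0592/2) log([Ca²⁺]ₐₙ/[Ca²⁺]꜀ₐₜ) = −(0.0592/2) log(0.0051/0.6) = −(0.0592/2)(-2.071) = +0.061 V.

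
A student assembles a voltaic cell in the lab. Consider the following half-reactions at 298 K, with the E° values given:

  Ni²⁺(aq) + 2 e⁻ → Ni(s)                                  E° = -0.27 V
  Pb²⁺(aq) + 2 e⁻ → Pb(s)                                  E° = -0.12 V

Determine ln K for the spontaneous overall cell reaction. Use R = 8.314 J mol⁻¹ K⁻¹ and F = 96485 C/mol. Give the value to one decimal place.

Cathode: Pb²⁺/Pb; anode: Ni²⁺/Ni. E°cell = (-0.12) − (-0.27) = +0.15 V, with n = 2.
ΔG° = −nFE° = −RT ln K, so ln K = nFE°/(RT) = (2)(96485)(+0.15) / ((8.314)(298)) = 11.683.

11.7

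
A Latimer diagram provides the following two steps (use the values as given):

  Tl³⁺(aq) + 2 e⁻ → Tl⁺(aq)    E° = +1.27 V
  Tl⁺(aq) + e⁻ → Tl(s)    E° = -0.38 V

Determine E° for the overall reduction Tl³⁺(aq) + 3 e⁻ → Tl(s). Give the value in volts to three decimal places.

Standard free energies of sequential steps add: ΔG°₃ = ΔG°₁ + ΔG°₂, so n₃E°₃ = n₁E°₁ + n₂E°₂.
E°₃ = (2×+1.27 + 1×-0.38) / 3 = (+2.160) / 3 = +0.720 V.

+0.720 V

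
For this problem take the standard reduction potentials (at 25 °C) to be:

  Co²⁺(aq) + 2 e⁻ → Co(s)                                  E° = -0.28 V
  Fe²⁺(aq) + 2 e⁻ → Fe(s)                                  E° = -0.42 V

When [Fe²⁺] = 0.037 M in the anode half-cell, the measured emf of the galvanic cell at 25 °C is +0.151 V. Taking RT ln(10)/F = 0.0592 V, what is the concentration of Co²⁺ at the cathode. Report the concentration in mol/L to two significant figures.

0.087 M

Co²⁺/Co is the cathode, Fe²⁺/Fe the anode: E°cell = +0.14 V, n = 2.
Overall reaction: Co²⁺(aq) + Fe(s) → Co(s) + Fe²⁺(aq); Q = [Fe²⁺]^1/[Co²⁺]^1.
From E = E° − (0.0592/n) log Q: log Q = (E° − E)·n/0.0592 = (+0.14 − (+0.151))·2/0.0592 = -0.3716.
So 1·log[Co²⁺] = 1·log(0.037) − log Q = -1.4318 − (-0.3716) = -1.0602; [Co²⁺] = 10^(-1.0602) ≈ 0.087 M.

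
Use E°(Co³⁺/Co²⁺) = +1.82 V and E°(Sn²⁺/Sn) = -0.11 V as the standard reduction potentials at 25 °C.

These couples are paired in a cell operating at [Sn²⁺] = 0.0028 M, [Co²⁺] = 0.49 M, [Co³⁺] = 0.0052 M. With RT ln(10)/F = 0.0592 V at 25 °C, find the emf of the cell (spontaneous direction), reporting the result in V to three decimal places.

Co³⁺/Co²⁺ is the cathode (higher E°), Sn²⁺/Sn the anode: E°cell = +1.82 − (-0.11) = +1.93 V, n = 2.
Overall: 2 Co³⁺(aq) + Sn(s) → 2 Co²⁺(aq) + Sn²⁺(aq)
Q = [Co²⁺]^2·[Sn²⁺] / ([Co³⁺]^2); log Q = 1.396.
E = E° − (0.0592/n) log Q = +1.93 − (0.0592/2)(1.396) = +1.889 V.

+1.889 V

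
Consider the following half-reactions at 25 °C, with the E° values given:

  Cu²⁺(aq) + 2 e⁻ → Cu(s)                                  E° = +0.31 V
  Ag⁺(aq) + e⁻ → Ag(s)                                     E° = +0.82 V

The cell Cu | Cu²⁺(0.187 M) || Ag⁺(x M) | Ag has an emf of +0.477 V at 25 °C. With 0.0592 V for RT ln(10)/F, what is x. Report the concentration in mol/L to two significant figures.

0.12 M

Ag⁺/Ag is the cathode, Cu²⁺/Cu the anode: E°cell = +0.51 V, n = 2.
Overall reaction: 2 Ag⁺(aq) + Cu(s) → 2 Ag(s) + Cu²⁺(aq); Q = [Cu²⁺]^1/[Ag⁺]^2.
From E = E° − (0.0592/n) log Q: log Q = (E° − E)·n/0.0592 = (+0.51 − (+0.477))·2/0.0592 = 1.1149.
So 2·log[Ag⁺] = 1·log(0.187) − log Q = -0.7282 − (1.1149) = -1.8431; log[Ag⁺] = -1.8431 / 2 = -0.9215; [Ag⁺] = 10^(-0.9215) ≈ 0.12 M.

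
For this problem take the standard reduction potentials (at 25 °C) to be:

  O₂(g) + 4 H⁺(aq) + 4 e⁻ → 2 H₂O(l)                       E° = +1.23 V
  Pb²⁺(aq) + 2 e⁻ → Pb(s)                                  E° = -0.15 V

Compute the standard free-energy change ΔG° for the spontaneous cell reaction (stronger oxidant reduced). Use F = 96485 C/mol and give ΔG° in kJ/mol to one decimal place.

-532.6 kJ/mol

O₂/H₂O (E° = +1.23 V) is the cathode; Pb²⁺/Pb (E° = -0.15 V) is the anode, so E°cell = +1.38 V.
Balancing electrons gives n = 4 (lcm of 4 and 2).
ΔG° = −nFE° = −(4)(96485)(+1.38) = -532,597 J = -532.6 kJ/mol.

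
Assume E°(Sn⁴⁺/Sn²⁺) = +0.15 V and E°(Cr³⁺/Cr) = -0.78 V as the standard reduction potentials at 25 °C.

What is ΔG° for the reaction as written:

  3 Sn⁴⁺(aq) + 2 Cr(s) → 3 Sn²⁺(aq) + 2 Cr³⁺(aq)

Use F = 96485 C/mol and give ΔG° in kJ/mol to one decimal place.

As written, Sn⁴⁺/Sn²⁺ is reduced (cathode) and Cr³⁺/Cr is oxidised (anode), so E°cell = (+0.15) − (-0.78) = +0.93 V.
Balancing electrons gives n = 6.
ΔG° = −nFE° = −(6)(96485)(+0.93) = -538,386 J = -538.4 kJ/mol.

-538.4 kJ/mol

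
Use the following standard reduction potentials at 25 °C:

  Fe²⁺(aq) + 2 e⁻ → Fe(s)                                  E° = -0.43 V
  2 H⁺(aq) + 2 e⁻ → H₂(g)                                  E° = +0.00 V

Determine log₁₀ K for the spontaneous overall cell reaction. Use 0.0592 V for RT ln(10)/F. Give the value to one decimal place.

Cathode: H⁺/H₂; anode: Fe²⁺/Fe. E°cell = +0.43 V, n = 2.
log K = nE°cell / 0.0592 = (2)(+0.43) / 0.0592 = 14.5.

14.5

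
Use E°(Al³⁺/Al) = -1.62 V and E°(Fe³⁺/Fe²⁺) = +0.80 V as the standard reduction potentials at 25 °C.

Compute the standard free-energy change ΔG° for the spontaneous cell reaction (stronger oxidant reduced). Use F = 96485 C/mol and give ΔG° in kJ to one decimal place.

-700.5 kJ

Fe³⁺/Fe²⁺ (E° = +0.80 V) is the cathode; Al³⁺/Al (E° = -1.62 V) is the anode, so E°cell = +2.42 V.
Balancing electrons gives n = 3 (lcm of 1 and 3).
ΔG° = −nFE° = −(3)(96485)(+2.42) = -700,481 J = -700.5 kJ.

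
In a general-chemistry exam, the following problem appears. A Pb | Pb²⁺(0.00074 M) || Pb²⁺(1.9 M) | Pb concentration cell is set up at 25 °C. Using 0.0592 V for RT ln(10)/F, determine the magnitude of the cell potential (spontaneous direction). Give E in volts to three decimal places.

+0.101 V

For a concentration cell E°cell = 0. The 1.9 M side is the cathode (reduction is favoured where [Pb²⁺] is higher).
With n = 2, E = −(0.0592/2) log([Pb²⁺]ₐₙ/[Pb²⁺]꜀ₐₜ) = −(0.0592/2) log(0.00074/1.9) = −(0.0592/2)(-3.410) = +0.101 V.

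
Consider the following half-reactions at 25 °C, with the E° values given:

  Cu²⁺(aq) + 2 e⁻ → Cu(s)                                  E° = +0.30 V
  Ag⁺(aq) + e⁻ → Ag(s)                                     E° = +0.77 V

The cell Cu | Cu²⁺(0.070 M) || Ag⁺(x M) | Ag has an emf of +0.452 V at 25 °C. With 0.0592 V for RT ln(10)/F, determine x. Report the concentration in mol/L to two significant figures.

Ag⁺/Ag is the cathode, Cu²⁺/Cu the anode: E°cell = +0.47 V, n = 2.
Overall reaction: 2 Ag⁺(aq) + Cu(s) → 2 Ag(s) + Cu²⁺(aq); Q = [Cu²⁺]^1/[Ag⁺]^2.
From E = E° − (0.0592/n) log Q: log Q = (E° − E)·n/0.0592 = (+0.47 − (+0.452))·2/0.0592 = 0.6081.
So 2·log[Ag⁺] = 1·log(0.07) − log Q = -1.1549 − (0.6081) = -1.7630; log[Ag⁺] = -1.7630 / 2 = -0.8815; [Ag⁺] = 10^(-0.8815) ≈ 0.13 M.

0.13 M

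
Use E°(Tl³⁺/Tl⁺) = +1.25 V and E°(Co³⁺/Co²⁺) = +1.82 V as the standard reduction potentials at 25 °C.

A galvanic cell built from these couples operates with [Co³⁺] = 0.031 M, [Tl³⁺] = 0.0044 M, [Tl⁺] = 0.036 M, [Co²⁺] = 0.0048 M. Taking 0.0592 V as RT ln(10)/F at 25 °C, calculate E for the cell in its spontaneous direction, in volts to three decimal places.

+0.645 V

Co³⁺/Co²⁺ is the cathode (higher E°), Tl³⁺/Tl⁺ the anode: E°cell = +1.82 − (+1.25) = +0.57 V, n = 2.
Overall: 2 Co³⁺(aq) + Tl⁺(aq) → 2 Co²⁺(aq) + Tl³⁺(aq)
Q = [Co²⁺]^2·[Tl³⁺] / ([Co³⁺]^2·[Tl⁺]); log Q = -2.533.
E = E° − (0.0592/n) log Q = +0.57 − (0.0592/2)(-2.533) = +0.645 V.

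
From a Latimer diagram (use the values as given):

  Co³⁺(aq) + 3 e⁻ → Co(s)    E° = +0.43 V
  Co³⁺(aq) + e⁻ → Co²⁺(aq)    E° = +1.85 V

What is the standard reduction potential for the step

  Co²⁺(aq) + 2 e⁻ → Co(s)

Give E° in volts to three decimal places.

Sequential free energies add, so n₃E°₃ = n₁E°₁ + n₂E°₂.
With n₃ = 3, and the known step contributing 1×(+1.85) V, the unknown satisfies 2·E° = 3×(+0.43) − 1×(+1.85) = -0.560.
E° = -0.560 / 2 = -0.280 V.

-0.280 V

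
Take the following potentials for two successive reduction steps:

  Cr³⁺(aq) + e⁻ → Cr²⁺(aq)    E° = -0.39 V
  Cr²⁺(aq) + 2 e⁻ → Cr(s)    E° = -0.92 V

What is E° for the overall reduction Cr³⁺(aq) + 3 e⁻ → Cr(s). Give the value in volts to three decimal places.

-0.743 V

Adding the free-energy changes (−nFE°) of the two steps gives −n₃FE°₃ = −n₁FE°₁ − n₂FE°₂.
E°₃ = (1×-0.39 + 2×-0.92) / 3 = (-2.230) / 3 = -0.743 V.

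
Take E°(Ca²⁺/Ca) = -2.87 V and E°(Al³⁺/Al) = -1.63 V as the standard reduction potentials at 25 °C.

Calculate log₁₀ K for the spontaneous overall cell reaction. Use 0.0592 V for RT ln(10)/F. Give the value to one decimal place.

125.7

Cathode: Al³⁺/Al; anode: Ca²⁺/Ca. E°cell = +1.24 V, n = 6.
log K = nE°cell / 0.0592 = (6)(+1.24) / 0.0592 = 125.7.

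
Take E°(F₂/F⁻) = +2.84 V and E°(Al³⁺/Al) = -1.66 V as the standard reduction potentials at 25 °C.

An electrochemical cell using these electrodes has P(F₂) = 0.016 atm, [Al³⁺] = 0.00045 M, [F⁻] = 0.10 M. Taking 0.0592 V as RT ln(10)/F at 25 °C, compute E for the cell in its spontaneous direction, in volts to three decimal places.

+4.572 V

F₂/F⁻ is the cathode (higher E°), Al³⁺/Al the anode: E°cell = +2.84 − (-1.66) = +4.50 V, n = 6.
Overall: 3 F₂(g) + 2 Al(s) → 6 F⁻(aq) + 2 Al³⁺(aq)
Q = [F⁻]^6·[Al³⁺]^2 / (P(F₂)^3); log Q = -7.306.
E = E° − (0.0592/n) log Q = +4.50 − (0.0592/6)(-7.306) = +4.572 V.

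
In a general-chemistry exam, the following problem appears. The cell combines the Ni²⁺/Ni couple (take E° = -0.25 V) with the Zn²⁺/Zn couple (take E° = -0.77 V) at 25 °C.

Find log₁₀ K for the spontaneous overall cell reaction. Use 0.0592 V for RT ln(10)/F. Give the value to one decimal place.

17.6

Cathode: Ni²⁺/Ni; anode: Zn²⁺/Zn. E°cell = +0.52 V, n = 2.
log K = nE°cell / 0.0592 = (2)(+0.52) / 0.0592 = 17.6.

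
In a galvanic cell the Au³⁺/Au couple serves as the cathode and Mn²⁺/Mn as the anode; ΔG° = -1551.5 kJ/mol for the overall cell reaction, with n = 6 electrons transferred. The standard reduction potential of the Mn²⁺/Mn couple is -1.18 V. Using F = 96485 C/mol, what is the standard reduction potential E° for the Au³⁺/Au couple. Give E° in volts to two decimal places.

E°cell = −ΔG°/(nF) = −(-1551.5×10³)/((6)(96485)) = +2.680 V.
Since Au³⁺/Au is the cathode and Mn²⁺/Mn the anode, E°cell = E°(Au³⁺/Au) − E°(Mn²⁺/Mn).
So E°(Au³⁺/Au) = E°cell + E°(Mn²⁺/Mn) = +2.680 + (-1.18) = +1.50 V.

+1.50 V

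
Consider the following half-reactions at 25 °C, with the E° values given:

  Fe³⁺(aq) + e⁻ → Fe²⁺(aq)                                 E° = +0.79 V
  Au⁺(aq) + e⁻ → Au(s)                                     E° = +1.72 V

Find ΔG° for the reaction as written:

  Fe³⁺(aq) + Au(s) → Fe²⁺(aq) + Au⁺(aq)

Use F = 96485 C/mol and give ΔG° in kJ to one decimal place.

As written, Fe³⁺/Fe²⁺ is reduced (cathode) and Au⁺/Au is oxidised (anode), so E°cell = (+0.79) − (+1.72) = -0.93 V.
Balancing electrons gives n = 1.
ΔG° = −nFE° = −(1)(96485)(-0.93) = 89,731 J = +89.7 kJ.

+89.7 kJ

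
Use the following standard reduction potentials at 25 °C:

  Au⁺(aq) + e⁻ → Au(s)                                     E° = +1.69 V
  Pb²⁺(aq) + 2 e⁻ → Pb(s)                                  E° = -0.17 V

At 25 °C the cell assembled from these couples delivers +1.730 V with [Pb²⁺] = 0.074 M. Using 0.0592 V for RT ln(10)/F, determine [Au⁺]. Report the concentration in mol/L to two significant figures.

0.0017 M

Au⁺/Au is the cathode, Pb²⁺/Pb the anode: E°cell = +1.86 V, n = 2.
Overall reaction: 2 Au⁺(aq) + Pb(s) → 2 Au(s) + Pb²⁺(aq); Q = [Pb²⁺]^1/[Au⁺]^2.
From E = E° − (0.0592/n) log Q: log Q = (E° − E)·n/0.0592 = (+1.86 − (+1.730))·2/0.0592 = 4.3919.
So 2·log[Au⁺] = 1·log(0.074) − log Q = -1.1308 − (4.3919) = -5.5227; log[Au⁺] = -5.5227 / 2 = -2.7614; [Au⁺] = 10^(-2.7614) ≈ 0.0017 M.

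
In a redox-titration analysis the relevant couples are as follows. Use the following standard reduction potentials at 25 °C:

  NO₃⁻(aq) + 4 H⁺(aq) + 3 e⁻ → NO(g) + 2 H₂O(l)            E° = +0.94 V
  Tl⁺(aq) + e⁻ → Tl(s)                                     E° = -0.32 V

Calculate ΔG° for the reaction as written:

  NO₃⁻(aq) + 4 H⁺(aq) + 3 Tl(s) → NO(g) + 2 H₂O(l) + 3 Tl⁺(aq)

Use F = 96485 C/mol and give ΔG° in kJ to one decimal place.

-364.7 kJ

As written, NO₃⁻/NO is reduced (cathode) and Tl⁺/Tl is oxidised (anode), so E°cell = (+0.94) − (-0.32) = +1.26 V.
Balancing electrons gives n = 3.
ΔG° = −nFE° = −(3)(96485)(+1.26) = -364,713 J = -364.7 kJ.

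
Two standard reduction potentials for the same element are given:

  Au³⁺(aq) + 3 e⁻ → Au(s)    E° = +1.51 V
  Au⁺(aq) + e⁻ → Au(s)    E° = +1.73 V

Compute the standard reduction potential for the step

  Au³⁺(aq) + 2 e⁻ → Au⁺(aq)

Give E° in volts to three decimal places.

Sequential free energies add, so n₃E°₃ = n₁E°₁ + n₂E°₂.
With n₃ = 3, and the known step contributing 1×(+1.73) V, the unknown satisfies 2·E° = 3×(+1.51) − 1×(+1.73) = +2.800.
E° = +2.800 / 2 = +1.400 V.

+1.400 V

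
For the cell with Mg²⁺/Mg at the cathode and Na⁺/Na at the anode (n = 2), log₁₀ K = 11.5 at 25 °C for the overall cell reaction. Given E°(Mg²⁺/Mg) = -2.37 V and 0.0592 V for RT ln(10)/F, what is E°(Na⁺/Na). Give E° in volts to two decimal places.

-2.71 V

E°cell = (0.0592/n)·log K = (0.0592/2)(11.5) = +0.340 V.
Since Mg²⁺/Mg is the cathode and Na⁺/Na the anode, E°cell = E°(Mg²⁺/Mg) − E°(Na⁺/Na).
So E°(Na⁺/Na) = E°(Mg²⁺/Mg) − E°cell = (-2.37) − (+0.340) = -2.71 V.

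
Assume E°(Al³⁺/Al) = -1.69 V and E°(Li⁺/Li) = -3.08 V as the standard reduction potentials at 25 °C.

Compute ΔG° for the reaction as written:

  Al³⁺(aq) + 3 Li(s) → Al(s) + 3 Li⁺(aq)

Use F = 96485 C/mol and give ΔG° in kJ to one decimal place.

As written, Al³⁺/Al is reduced (cathode) and Li⁺/Li is oxidised (anode), so E°cell = (-1.69) − (-3.08) = +1.39 V.
Balancing electrons gives n = 3.
ΔG° = −nFE° = −(3)(96485)(+1.39) = -402,342 J = -402.3 kJ.

-402.3 kJ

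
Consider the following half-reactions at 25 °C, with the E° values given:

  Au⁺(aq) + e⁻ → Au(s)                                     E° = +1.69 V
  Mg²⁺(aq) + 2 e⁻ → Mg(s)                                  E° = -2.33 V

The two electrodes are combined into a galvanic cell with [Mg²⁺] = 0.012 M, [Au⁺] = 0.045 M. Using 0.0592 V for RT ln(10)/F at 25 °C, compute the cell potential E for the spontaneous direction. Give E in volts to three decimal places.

+3.997 V

Au⁺/Au is the cathode (higher E°), Mg²⁺/Mg the anode: E°cell = +1.69 − (-2.33) = +4.02 V, n = 2.
Overall: 2 Au⁺(aq) + Mg(s) → 2 Au(s) + Mg²⁺(aq)
Q = [Mg²⁺] / ([Au⁺]^2); log Q = 0.773.
E = E° − (0.0592/n) log Q = +4.02 − (0.0592/2)(0.773) = +3.997 V.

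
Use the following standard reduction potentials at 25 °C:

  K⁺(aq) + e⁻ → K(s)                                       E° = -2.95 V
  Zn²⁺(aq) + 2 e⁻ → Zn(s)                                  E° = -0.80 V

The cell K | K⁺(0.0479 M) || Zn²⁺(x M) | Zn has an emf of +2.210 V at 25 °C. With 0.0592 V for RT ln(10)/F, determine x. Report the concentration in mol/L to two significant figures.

Zn²⁺/Zn is the cathode, K⁺/K the anode: E°cell = +2.15 V, n = 2.
Overall reaction: Zn²⁺(aq) + 2 K(s) → Zn(s) + 2 K⁺(aq); Q = [K⁺]^2/[Zn²⁺]^1.
From E = E° − (0.0592/n) log Q: log Q = (E° − E)·n/0.0592 = (+2.15 − (+2.210))·2/0.0592 = -2.0270.
So 1·log[Zn²⁺] = 2·log(0.0479) − log Q = -2.6393 − (-2.0270) = -0.6123; [Zn²⁺] = 10^(-0.6123) ≈ 0.24 M.

0.24 M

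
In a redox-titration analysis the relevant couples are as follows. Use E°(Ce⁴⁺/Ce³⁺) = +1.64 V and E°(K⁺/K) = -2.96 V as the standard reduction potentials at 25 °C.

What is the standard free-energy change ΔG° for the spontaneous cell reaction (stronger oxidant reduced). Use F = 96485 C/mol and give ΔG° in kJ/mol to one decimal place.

-443.8 kJ/mol

Ce⁴⁺/Ce³⁺ (E° = +1.64 V) is the cathode; K⁺/K (E° = -2.96 V) is the anode, so E°cell = +4.60 V.
Balancing electrons gives n = 1 (lcm of 1 and 1).
ΔG° = −nFE° = −(1)(96485)(+4.60) = -443,831 J = -443.8 kJ/mol.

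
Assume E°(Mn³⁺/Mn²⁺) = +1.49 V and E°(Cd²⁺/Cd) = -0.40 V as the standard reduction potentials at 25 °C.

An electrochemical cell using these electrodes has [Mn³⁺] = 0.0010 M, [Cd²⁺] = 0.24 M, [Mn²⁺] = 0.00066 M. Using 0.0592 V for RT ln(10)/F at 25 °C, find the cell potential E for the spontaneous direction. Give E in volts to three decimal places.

+1.919 V

Mn³⁺/Mn²⁺ is the cathode (higher E°), Cd²⁺/Cd the anode: E°cell = +1.49 − (-0.40) = +1.89 V, n = 2.
Overall: 2 Mn³⁺(aq) + Cd(s) → 2 Mn²⁺(aq) + Cd²⁺(aq)
Q = [Mn²⁺]^2·[Cd²⁺] / ([Mn³⁺]^2); log Q = -0.981.
E = E° − (0.0592/n) log Q = +1.89 − (0.0592/2)(-0.981) = +1.919 V.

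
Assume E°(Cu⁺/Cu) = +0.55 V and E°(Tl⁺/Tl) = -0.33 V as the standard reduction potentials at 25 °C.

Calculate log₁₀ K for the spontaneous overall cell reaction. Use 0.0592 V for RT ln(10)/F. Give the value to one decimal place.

Cathode: Cu⁺/Cu; anode: Tl⁺/Tl. E°cell = +0.88 V, n = 1.
log K = nE°cell / 0.0592 = (1)(+0.88) / 0.0592 = 14.9.

14.9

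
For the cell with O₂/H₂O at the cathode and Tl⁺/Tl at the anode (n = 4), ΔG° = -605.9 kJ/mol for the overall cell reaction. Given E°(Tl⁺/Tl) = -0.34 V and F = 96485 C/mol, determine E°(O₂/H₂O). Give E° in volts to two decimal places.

+1.23 V

E°cell = −ΔG°/(nF) = −(-605.9×10³)/((4)(96485)) = +1.570 V.
Since O₂/H₂O is the cathode and Tl⁺/Tl the anode, E°cell = E°(O₂/H₂O) − E°(Tl⁺/Tl).
So E°(O₂/H₂O) = E°cell + E°(Tl⁺/Tl) = +1.570 + (-0.34) = +1.23 V.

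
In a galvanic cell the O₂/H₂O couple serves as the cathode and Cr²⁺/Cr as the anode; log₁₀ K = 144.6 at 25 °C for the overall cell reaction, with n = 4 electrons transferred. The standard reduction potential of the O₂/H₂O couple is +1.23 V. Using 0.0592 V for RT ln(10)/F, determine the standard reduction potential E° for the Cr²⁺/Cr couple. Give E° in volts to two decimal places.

E°cell = (0.0592/n)·log K = (0.0592/4)(144.6) = +2.140 V.
Since O₂/H₂O is the cathode and Cr²⁺/Cr the anode, E°cell = E°(O₂/H₂O) − E°(Cr²⁺/Cr).
So E°(Cr²⁺/Cr) = E°(O₂/H₂O) − E°cell = (+1.23) − (+2.140) = -0.91 V.

-0.91 V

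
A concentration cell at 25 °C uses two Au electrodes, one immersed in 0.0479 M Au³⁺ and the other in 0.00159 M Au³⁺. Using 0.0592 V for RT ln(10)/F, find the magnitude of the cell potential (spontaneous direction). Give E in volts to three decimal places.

+0.029 V

For a concentration cell E°cell = 0. The 0.0479 M side is the cathode (reduction is favoured where [Au³⁺] is higher).
With n = 3, E = −(0.0592/3) log([Au³⁺]ₐₙ/[Au³⁺]꜀ₐₜ) = −(0.0592/3) log(0.00159/0.0479) = −(0.0592/3)(-1.479) = +0.029 V.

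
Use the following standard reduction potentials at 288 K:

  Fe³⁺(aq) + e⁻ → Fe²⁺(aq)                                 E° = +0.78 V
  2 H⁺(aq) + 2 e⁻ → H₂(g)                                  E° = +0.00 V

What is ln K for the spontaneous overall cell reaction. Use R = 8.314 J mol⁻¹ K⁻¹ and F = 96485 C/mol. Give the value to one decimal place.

Cathode: Fe³⁺/Fe²⁺; anode: H⁺/H₂. E°cell = (+0.78) − (+0.00) = +0.78 V, with n = 2.
ΔG° = −nFE° = −RT ln K, so ln K = nFE°/(RT) = (2)(96485)(+0.78) / ((8.314)(288)) = 62.861.

62.9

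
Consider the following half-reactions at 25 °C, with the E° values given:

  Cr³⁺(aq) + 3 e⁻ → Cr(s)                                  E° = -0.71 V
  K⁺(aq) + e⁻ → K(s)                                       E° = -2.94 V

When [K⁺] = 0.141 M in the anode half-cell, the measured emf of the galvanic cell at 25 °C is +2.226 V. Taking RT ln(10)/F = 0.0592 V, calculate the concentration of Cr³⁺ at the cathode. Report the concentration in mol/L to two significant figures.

0.0018 M

Cr³⁺/Cr is the cathode, K⁺/K the anode: E°cell = +2.23 V, n = 3.
Overall reaction: Cr³⁺(aq) + 3 K(s) → Cr(s) + 3 K⁺(aq); Q = [K⁺]^3/[Cr³⁺]^1.
From E = E° − (0.0592/n) log Q: log Q = (E° − E)·n/0.0592 = (+2.23 − (+2.226))·3/0.0592 = 0.2027.
So 1·log[Cr³⁺] = 3·log(0.141) − log Q = -2.5523 − (0.2027) = -2.7550; [Cr³⁺] = 10^(-2.7550) ≈ 0.0018 M.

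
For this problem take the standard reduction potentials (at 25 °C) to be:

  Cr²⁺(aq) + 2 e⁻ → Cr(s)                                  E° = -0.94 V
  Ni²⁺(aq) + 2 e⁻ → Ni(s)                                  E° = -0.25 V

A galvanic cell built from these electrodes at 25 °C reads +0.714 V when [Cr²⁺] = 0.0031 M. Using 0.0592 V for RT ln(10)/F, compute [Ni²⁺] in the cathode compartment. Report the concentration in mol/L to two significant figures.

0.020 M

Ni²⁺/Ni is the cathode, Cr²⁺/Cr the anode: E°cell = +0.69 V, n = 2.
Overall reaction: Ni²⁺(aq) + Cr(s) → Ni(s) + Cr²⁺(aq); Q = [Cr²⁺]^1/[Ni²⁺]^1.
From E = E° − (0.0592/n) log Q: log Q = (E° − E)·n/0.0592 = (+0.69 − (+0.714))·2/0.0592 = -0.8108.
So 1·log[Ni²⁺] = 1·log(0.0031) − log Q = -2.5086 − (-0.8108) = -1.6978; [Ni²⁺] = 10^(-1.6978) ≈ 0.020 M.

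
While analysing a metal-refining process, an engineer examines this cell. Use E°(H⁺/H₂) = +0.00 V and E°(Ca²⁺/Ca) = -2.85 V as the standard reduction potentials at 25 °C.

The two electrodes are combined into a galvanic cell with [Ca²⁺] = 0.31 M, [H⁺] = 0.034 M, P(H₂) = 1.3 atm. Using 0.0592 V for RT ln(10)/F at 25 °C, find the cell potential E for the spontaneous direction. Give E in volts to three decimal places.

H⁺/H₂ is the cathode (higher E°), Ca²⁺/Ca the anode: E°cell = +0.00 − (-2.85) = +2.85 V, n = 2.
Overall: 2 H⁺(aq) + Ca(s) → H₂(g) + Ca²⁺(aq)
Q = P(H₂)·[Ca²⁺] / ([H⁺]^2); log Q = 2.542.
E = E° − (0.0592/n) log Q = +2.85 − (0.0592/2)(2.542) = +2.775 V.

+2.775 V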